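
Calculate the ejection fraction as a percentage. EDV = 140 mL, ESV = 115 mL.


SV = EDV - ESV = 140 - 115 = 25 mL
EF = SV/EDV * 100 = 25/140 * 100
EF = 17.86%


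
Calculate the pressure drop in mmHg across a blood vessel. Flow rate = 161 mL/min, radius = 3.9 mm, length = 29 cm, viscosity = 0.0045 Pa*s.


dP = 8*mu*L*Q / (pi*r^4)
Q = 161 mL/min = 2.68333e-06 m^3/s
dP = 38.5448 Pa = 38.5448 / 133.322 mmHg = 0.2891 mmHg


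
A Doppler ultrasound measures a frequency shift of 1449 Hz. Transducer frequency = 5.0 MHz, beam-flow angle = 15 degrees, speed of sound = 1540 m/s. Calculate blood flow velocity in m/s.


v = fd * c / (2 * f0 * cos(theta))
v = 1449 * 1540 / (2 * 5.0000e+06 * cos(15))
v = 0.231 m/s


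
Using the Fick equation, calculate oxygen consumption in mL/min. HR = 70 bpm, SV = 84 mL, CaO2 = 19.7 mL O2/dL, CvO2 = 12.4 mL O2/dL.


CO = HR*SV = 70*84/1000 = 5.88 L/min
a-v O2 diff = 19.7 - 12.4 = 7.3 mL/dL
VO2 = CO * (CaO2-CvO2) * 10 dL/L
VO2 = 5.88 * 7.3 * 10
VO2 = 429.2 mL/min


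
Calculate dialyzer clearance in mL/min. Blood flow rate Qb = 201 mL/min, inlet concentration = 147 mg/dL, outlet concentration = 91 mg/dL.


K = Qb * (Cb_in - Cb_out) / Cb_in
K = 201 * (147 - 91) / 147
K = 76.57 mL/min


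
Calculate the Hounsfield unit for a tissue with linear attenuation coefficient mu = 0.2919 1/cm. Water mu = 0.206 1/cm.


HU = ((mu_tissue - mu_water) / mu_water) * 1000
HU = ((0.2919 - 0.206) / 0.206) * 1000
HU = 417


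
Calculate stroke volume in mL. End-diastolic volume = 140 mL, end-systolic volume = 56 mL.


SV = EDV - ESV
SV = 140 - 56
SV = 84 mL


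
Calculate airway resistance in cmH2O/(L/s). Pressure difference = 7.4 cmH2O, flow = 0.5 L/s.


R = dP / flow
R = 7.4 / 0.5
R = 14.8 cmH2O/(L/s)


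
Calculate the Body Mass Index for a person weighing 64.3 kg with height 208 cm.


BMI = weight / height^2
height = 208 cm = 2.08 m
BMI = 64.3 / 2.08^2
BMI = 14.86 kg/m^2


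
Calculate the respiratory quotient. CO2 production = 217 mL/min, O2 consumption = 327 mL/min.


RQ = VCO2 / VO2
RQ = 217 / 327
RQ = 0.6636


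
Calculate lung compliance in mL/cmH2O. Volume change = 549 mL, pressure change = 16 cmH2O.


C = dV / dP
C = 549 / 16
C = 34.31 mL/cmH2O


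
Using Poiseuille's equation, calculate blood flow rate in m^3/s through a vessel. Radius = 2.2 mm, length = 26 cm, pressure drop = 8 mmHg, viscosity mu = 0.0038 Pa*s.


Q = pi*r^4*dP / (8*mu*L)
r = 0.0022 m, L = 0.26 m
dP = 8 mmHg = 1066.576 Pa
Q = 9.9308e-06 m^3/s


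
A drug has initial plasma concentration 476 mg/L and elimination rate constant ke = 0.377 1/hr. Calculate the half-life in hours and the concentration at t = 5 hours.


t_half = ln(2) / ke = 0.693147 / 0.377 = 1.839 hr
C(t) = C0 * exp(-ke*t) = 476 * exp(-0.377*5)
C(5) = 72.27 mg/L


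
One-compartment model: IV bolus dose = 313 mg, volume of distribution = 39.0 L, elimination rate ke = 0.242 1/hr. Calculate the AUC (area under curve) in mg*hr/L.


C0 = Dose/Vd = 313/39.0 = 8.02564 mg/L
AUC = C0/ke = 8.02564/0.242
AUC = 33.16 mg*hr/L


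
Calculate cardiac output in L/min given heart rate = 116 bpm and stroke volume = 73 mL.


CO = HR * SV
CO = 116 * 73 / 1000
CO = 8.468 L/min


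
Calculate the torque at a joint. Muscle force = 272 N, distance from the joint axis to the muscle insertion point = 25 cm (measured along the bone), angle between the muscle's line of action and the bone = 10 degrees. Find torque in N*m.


Torque = F * d * sin(theta)   (moment arm = d*sin(theta))
d = 25 cm = 0.25 m
Torque = 272 * 0.25 * sin(10)
Torque = 11.81 N*m


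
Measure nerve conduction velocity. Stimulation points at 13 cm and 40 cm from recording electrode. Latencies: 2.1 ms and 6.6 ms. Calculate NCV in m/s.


Distance = (40 - 13) / 100 = 0.27 m
dt = (6.6 - 2.1) / 1000 = 0.0045 s
NCV = dist / dt = 60 m/s


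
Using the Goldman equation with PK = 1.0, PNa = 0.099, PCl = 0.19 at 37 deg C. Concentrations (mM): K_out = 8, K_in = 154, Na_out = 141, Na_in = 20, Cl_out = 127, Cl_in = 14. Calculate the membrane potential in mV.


Vm = (RT/F)*ln((PK*Ko + PNa*Nao + PCl*Cli)/(PK*Ki + PNa*Nai + PCl*Clo))
Numer = 24.619, Denom = 180.11
Vm = -53.18 mV


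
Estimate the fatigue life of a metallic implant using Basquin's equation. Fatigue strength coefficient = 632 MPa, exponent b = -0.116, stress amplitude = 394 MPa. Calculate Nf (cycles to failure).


sigma_a = sigma_f' * (2Nf)^b
2Nf = (sigma_a/sigma_f')^(1/b)
2Nf = (394/632)^(1/-0.116)
2Nf = 58.768596
Nf = 29.38


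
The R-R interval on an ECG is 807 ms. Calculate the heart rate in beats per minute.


HR = 60 / RR_interval(s)
RR = 807 ms = 0.807 s
HR = 60 / 0.807 = 74.35 bpm


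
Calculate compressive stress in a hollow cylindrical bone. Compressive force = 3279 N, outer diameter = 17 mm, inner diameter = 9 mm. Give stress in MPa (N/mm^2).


A = pi*(r_o^2 - r_i^2)
r_o = 8.5 mm, r_i = 4.5 mm
A = 163.363 mm^2
sigma = F/A = 3279 / 163.363
sigma = 20.07 MPa


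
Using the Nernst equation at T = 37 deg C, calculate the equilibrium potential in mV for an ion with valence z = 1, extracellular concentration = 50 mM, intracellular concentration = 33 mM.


E = (RT/(zF)) * ln(C_out/C_in)
T = 37 + 273.15 = 310.15 K
E = (8.314 * 310.15 / (1 * 96485)) * ln(50/33)
E = 11.1 mV


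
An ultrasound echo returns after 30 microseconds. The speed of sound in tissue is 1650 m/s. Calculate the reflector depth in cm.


depth = c * t / 2
t = 30 us = 3.0000e-05 s
depth = 1650 * 3.0000e-05 / 2
depth = 0.02475 m = 2.475 cm


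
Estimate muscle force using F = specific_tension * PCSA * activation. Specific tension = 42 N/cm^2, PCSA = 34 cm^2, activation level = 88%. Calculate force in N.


F = sigma * PCSA * activation
F = 42 * 34 * 0.88
F = 1257 N


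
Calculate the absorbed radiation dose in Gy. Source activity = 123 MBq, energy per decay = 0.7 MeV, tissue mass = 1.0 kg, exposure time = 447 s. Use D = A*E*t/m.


A = 123 MBq = 1.2300e+08 Bq
E = 0.7 MeV = 1.1214e-13 J
D = A*E*t/m = 1.2300e+08*1.1214e-13*447/1.0
D = 0.006166 Gy


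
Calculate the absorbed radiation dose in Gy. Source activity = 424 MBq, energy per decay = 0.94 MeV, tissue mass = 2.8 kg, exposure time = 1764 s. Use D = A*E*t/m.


A = 424 MBq = 4.2400e+08 Bq
E = 0.94 MeV = 1.50588e-13 J
D = A*E*t/m = 4.2400e+08*1.50588e-13*1764/2.8
D = 0.04023 Gy


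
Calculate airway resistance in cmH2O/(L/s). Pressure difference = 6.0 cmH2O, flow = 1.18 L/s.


R = dP / flow
R = 6.0 / 1.18
R = 5.085 cmH2O/(L/s)


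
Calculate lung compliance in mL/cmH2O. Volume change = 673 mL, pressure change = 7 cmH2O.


C = dV / dP
C = 673 / 7
C = 96.14 mL/cmH2O


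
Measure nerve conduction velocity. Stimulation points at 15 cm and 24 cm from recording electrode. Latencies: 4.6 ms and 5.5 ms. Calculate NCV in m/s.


Distance = (24 - 15) / 100 = 0.09 m
dt = (5.5 - 4.6) / 1000 = 9.0000e-04 s
NCV = dist / dt = 100 m/s


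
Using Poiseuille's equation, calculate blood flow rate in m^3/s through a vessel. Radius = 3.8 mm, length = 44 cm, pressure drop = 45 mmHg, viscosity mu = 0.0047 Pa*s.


Q = pi*r^4*dP / (8*mu*L)
r = 0.0038 m, L = 0.44 m
dP = 45 mmHg = 5999.49 Pa
Q = 2.3755e-04 m^3/s


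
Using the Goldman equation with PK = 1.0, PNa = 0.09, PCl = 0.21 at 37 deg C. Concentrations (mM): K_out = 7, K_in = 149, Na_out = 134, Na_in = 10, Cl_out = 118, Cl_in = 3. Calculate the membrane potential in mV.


Vm = (RT/F)*ln((PK*Ko + PNa*Nao + PCl*Cli)/(PK*Ki + PNa*Nai + PCl*Clo))
Numer = 19.69, Denom = 174.68
Vm = -58.34 mV


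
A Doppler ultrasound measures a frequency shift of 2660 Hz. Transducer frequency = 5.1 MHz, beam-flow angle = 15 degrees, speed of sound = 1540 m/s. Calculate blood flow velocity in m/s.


v = fd * c / (2 * f0 * cos(theta))
v = 2660 * 1540 / (2 * 5.1000e+06 * cos(15))
v = 0.4158 m/s


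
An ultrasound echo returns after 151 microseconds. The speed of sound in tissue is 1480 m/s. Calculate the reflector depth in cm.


depth = c * t / 2
t = 151 us = 1.5100e-04 s
depth = 1480 * 1.5100e-04 / 2
depth = 0.11174 m = 11.174 cm


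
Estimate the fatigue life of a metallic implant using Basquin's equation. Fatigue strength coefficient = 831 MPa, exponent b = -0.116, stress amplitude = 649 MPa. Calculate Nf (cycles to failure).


sigma_a = sigma_f' * (2Nf)^b
2Nf = (sigma_a/sigma_f')^(1/b)
2Nf = (649/831)^(1/-0.116)
2Nf = 8.4233642
Nf = 4.212


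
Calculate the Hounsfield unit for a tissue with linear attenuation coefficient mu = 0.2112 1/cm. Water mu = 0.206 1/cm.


HU = ((mu_tissue - mu_water) / mu_water) * 1000
HU = ((0.2112 - 0.206) / 0.206) * 1000
HU = 25.24


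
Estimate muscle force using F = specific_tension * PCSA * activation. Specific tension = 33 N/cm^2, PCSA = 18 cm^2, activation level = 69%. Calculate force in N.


F = sigma * PCSA * activation
F = 33 * 18 * 0.69
F = 409.9 N


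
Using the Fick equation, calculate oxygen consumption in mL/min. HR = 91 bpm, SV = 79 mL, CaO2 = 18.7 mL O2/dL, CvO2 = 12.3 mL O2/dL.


CO = HR*SV = 91*79/1000 = 7.189 L/min
a-v O2 diff = 18.7 - 12.3 = 6.4 mL/dL
VO2 = CO * (CaO2-CvO2) * 10 dL/L
VO2 = 7.189 * 6.4 * 10
VO2 = 460.1 mL/min


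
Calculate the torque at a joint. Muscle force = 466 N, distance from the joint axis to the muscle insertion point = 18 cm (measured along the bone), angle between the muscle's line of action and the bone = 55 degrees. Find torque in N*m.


Torque = F * d * sin(theta)   (moment arm = d*sin(theta))
d = 18 cm = 0.18 m
Torque = 466 * 0.18 * sin(55)
Torque = 68.71 N*m


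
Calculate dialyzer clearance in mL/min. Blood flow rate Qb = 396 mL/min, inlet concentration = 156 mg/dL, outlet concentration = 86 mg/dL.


K = Qb * (Cb_in - Cb_out) / Cb_in
K = 396 * (156 - 86) / 156
K = 177.7 mL/min


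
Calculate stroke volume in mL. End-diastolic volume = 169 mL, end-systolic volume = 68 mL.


SV = EDV - ESV
SV = 169 - 68
SV = 101 mL


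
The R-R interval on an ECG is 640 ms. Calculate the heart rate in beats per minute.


HR = 60 / RR_interval(s)
RR = 640 ms = 0.64 s
HR = 60 / 0.64 = 93.75 bpm


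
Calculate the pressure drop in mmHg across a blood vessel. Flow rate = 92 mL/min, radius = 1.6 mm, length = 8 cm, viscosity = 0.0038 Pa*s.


dP = 8*mu*L*Q / (pi*r^4)
Q = 92 mL/min = 1.53333e-06 m^3/s
dP = 181.121 Pa = 181.121 / 133.322 mmHg = 1.359 mmHg


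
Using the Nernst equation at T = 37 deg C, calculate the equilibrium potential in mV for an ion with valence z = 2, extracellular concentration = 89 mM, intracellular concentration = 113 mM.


E = (RT/(zF)) * ln(C_out/C_in)
T = 37 + 273.15 = 310.15 K
E = (8.314 * 310.15 / (2 * 96485)) * ln(89/113)
E = -3.19 mV


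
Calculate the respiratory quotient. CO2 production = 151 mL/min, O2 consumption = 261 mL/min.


RQ = VCO2 / VO2
RQ = 151 / 261
RQ = 0.5785


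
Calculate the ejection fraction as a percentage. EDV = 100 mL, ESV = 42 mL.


SV = EDV - ESV = 100 - 42 = 58 mL
EF = SV/EDV * 100 = 58/100 * 100
EF = 58%


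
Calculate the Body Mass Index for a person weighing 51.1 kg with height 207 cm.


BMI = weight / height^2
height = 207 cm = 2.07 m
BMI = 51.1 / 2.07^2
BMI = 11.93 kg/m^2


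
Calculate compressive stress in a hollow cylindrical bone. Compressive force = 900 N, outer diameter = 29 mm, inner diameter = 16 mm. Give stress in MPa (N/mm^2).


A = pi*(r_o^2 - r_i^2)
r_o = 14.5 mm, r_i = 8 mm
A = 459.458 mm^2
sigma = F/A = 900 / 459.458
sigma = 1.959 MPa


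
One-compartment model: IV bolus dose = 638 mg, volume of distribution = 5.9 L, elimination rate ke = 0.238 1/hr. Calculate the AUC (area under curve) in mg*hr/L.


C0 = Dose/Vd = 638/5.9 = 108.136 mg/L
AUC = C0/ke = 108.136/0.238
AUC = 454.4 mg*hr/L


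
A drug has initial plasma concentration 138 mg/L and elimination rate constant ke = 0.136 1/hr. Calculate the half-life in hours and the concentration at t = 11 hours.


t_half = ln(2) / ke = 0.693147 / 0.136 = 5.097 hr
C(t) = C0 * exp(-ke*t) = 138 * exp(-0.136*11)
C(11) = 30.92 mg/L


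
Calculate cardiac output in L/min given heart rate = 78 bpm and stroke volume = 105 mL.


CO = HR * SV
CO = 78 * 105 / 1000
CO = 8.19 L/min


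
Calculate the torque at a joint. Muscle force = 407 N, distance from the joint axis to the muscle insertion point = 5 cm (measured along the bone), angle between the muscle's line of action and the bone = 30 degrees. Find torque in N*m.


Torque = F * d * sin(theta)   (moment arm = d*sin(theta))
d = 5 cm = 0.05 m
Torque = 407 * 0.05 * sin(30)
Torque = 10.17 N*m


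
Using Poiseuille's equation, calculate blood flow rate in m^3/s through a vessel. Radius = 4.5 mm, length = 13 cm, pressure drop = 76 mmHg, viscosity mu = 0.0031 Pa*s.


Q = pi*r^4*dP / (8*mu*L)
r = 0.0045 m, L = 0.13 m
dP = 76 mmHg = 10132.472 Pa
Q = 0.004049 m^3/s


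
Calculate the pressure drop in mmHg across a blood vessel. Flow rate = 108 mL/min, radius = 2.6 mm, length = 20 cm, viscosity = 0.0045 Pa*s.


dP = 8*mu*L*Q / (pi*r^4)
Q = 108 mL/min = 1.8e-06 m^3/s
dP = 90.2738 Pa = 90.2738 / 133.322 mmHg = 0.6771 mmHg


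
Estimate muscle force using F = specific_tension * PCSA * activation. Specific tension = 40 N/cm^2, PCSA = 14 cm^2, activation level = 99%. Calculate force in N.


F = sigma * PCSA * activation
F = 40 * 14 * 0.99
F = 554.4 N


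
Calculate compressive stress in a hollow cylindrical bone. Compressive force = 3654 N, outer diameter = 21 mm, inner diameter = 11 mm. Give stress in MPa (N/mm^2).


A = pi*(r_o^2 - r_i^2)
r_o = 10.5 mm, r_i = 5.5 mm
A = 251.327 mm^2
sigma = F/A = 3654 / 251.327
sigma = 14.54 MPa


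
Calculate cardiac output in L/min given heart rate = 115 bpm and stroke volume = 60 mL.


CO = HR * SV
CO = 115 * 60 / 1000
CO = 6.9 L/min


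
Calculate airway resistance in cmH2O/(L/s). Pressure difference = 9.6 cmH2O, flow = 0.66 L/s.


R = dP / flow
R = 9.6 / 0.66
R = 14.55 cmH2O/(L/s)


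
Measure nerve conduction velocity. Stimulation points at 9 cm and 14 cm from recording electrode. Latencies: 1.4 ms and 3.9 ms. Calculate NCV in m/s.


Distance = (14 - 9) / 100 = 0.05 m
dt = (3.9 - 1.4) / 1000 = 0.0025 s
NCV = dist / dt = 20 m/s


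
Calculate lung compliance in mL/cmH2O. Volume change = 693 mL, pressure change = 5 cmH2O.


C = dV / dP
C = 693 / 5
C = 138.6 mL/cmH2O


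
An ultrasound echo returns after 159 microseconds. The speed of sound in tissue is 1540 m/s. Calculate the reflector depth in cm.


depth = c * t / 2
t = 159 us = 1.5900e-04 s
depth = 1540 * 1.5900e-04 / 2
depth = 0.12243 m = 12.243 cm


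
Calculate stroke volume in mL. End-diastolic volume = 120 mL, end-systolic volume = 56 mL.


SV = EDV - ESV
SV = 120 - 56
SV = 64 mL


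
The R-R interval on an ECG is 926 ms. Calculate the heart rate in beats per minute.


HR = 60 / RR_interval(s)
RR = 926 ms = 0.926 s
HR = 60 / 0.926 = 64.79 bpm


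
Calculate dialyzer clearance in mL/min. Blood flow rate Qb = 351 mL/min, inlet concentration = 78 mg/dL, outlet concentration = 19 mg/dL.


K = Qb * (Cb_in - Cb_out) / Cb_in
K = 351 * (78 - 19) / 78
K = 265.5 mL/min


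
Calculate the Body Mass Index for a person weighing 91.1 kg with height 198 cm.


BMI = weight / height^2
height = 198 cm = 1.98 m
BMI = 91.1 / 1.98^2
BMI = 23.24 kg/m^2


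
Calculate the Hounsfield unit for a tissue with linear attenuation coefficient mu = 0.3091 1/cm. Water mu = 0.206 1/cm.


HU = ((mu_tissue - mu_water) / mu_water) * 1000
HU = ((0.3091 - 0.206) / 0.206) * 1000
HU = 500.5


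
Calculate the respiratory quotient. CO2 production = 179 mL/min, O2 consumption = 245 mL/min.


RQ = VCO2 / VO2
RQ = 179 / 245
RQ = 0.7306


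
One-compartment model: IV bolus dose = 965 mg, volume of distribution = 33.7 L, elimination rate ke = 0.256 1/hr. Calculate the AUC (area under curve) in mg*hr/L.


C0 = Dose/Vd = 965/33.7 = 28.635 mg/L
AUC = C0/ke = 28.635/0.256
AUC = 111.9 mg*hr/L


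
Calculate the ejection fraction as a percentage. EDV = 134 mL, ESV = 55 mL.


SV = EDV - ESV = 134 - 55 = 79 mL
EF = SV/EDV * 100 = 79/134 * 100
EF = 58.96%


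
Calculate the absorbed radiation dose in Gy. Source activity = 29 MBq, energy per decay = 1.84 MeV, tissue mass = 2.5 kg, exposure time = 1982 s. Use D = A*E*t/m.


A = 29 MBq = 2.9000e+07 Bq
E = 1.84 MeV = 2.94768e-13 J
D = A*E*t/m = 2.9000e+07*2.94768e-13*1982/2.5
D = 0.006777 Gy


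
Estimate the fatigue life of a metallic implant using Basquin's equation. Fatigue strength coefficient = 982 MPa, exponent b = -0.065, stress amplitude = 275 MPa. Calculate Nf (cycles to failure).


sigma_a = sigma_f' * (2Nf)^b
2Nf = (sigma_a/sigma_f')^(1/b)
2Nf = (275/982)^(1/-0.065)
2Nf = 3.1936634e+08
Nf = 1.5968e+08


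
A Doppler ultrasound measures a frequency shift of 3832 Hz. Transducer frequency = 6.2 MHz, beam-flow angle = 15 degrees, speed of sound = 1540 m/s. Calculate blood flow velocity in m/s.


v = fd * c / (2 * f0 * cos(theta))
v = 3832 * 1540 / (2 * 6.2000e+06 * cos(15))
v = 0.4927 m/s


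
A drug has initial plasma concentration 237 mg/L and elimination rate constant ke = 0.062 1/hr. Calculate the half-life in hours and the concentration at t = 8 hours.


t_half = ln(2) / ke = 0.693147 / 0.062 = 11.18 hr
C(t) = C0 * exp(-ke*t) = 237 * exp(-0.062*8)
C(8) = 144.3 mg/L


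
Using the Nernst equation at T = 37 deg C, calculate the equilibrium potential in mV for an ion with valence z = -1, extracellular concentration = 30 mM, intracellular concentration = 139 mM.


E = (RT/(zF)) * ln(C_out/C_in)
T = 37 + 273.15 = 310.15 K
E = (8.314 * 310.15 / (-1 * 96485)) * ln(30/139)
E = 40.98 mV


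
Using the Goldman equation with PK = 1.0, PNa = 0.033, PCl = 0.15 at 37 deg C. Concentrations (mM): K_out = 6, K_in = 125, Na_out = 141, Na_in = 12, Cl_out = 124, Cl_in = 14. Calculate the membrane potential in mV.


Vm = (RT/F)*ln((PK*Ko + PNa*Nao + PCl*Cli)/(PK*Ki + PNa*Nai + PCl*Clo))
Numer = 12.753, Denom = 143.996
Vm = -64.78 mV


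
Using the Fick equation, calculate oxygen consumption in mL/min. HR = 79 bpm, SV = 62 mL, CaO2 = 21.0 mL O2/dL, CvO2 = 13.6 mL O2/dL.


CO = HR*SV = 79*62/1000 = 4.898 L/min
a-v O2 diff = 21.0 - 13.6 = 7.4 mL/dL
VO2 = CO * (CaO2-CvO2) * 10 dL/L
VO2 = 4.898 * 7.4 * 10
VO2 = 362.5 mL/min


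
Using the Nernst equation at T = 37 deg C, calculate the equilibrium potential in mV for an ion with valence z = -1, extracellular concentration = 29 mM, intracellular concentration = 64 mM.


E = (RT/(zF)) * ln(C_out/C_in)
T = 37 + 273.15 = 310.15 K
E = (8.314 * 310.15 / (-1 * 96485)) * ln(29/64)
E = 21.16 mV


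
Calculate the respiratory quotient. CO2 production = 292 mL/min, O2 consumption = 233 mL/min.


RQ = VCO2 / VO2
RQ = 292 / 233
RQ = 1.253


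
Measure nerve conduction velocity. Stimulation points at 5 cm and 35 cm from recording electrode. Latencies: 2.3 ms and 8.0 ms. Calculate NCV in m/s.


Distance = (35 - 5) / 100 = 0.3 m
dt = (8.0 - 2.3) / 1000 = 0.0057 s
NCV = dist / dt = 52.63 m/s


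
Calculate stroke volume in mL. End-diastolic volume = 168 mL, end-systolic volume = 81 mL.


SV = EDV - ESV
SV = 168 - 81
SV = 87 mL


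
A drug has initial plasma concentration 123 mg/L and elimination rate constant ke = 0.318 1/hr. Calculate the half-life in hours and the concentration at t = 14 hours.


t_half = ln(2) / ke = 0.693147 / 0.318 = 2.18 hr
C(t) = C0 * exp(-ke*t) = 123 * exp(-0.318*14)
C(14) = 1.434 mg/L


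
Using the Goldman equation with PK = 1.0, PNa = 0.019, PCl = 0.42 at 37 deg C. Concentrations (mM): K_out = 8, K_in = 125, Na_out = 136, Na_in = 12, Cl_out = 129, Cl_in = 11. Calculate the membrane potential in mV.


Vm = (RT/F)*ln((PK*Ko + PNa*Nao + PCl*Cli)/(PK*Ki + PNa*Nai + PCl*Clo))
Numer = 15.204, Denom = 179.408
Vm = -65.96 mV


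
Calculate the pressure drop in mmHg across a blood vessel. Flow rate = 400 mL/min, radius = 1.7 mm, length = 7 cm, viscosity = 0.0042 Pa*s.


dP = 8*mu*L*Q / (pi*r^4)
Q = 400 mL/min = 6.66667e-06 m^3/s
dP = 597.586 Pa = 597.586 / 133.322 mmHg = 4.482 mmHg


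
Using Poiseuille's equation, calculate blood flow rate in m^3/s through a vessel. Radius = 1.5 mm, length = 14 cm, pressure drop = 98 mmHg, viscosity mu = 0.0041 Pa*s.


Q = pi*r^4*dP / (8*mu*L)
r = 0.0015 m, L = 0.14 m
dP = 98 mmHg = 13065.556 Pa
Q = 4.5252e-05 m^3/s


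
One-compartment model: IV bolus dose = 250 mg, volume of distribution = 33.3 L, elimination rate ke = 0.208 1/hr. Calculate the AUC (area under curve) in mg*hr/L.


C0 = Dose/Vd = 250/33.3 = 7.50751 mg/L
AUC = C0/ke = 7.50751/0.208
AUC = 36.09 mg*hr/L


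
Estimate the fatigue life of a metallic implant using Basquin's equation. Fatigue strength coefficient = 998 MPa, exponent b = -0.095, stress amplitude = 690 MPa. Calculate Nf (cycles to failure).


sigma_a = sigma_f' * (2Nf)^b
2Nf = (sigma_a/sigma_f')^(1/b)
2Nf = (690/998)^(1/-0.095)
2Nf = 48.660119
Nf = 24.33


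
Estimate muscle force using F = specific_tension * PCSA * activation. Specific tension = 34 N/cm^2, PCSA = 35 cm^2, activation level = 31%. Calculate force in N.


F = sigma * PCSA * activation
F = 34 * 35 * 0.31
F = 368.9 N


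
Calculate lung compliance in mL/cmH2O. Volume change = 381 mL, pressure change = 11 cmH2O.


C = dV / dP
C = 381 / 11
C = 34.64 mL/cmH2O


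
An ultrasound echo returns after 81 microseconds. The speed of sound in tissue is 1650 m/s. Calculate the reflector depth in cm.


depth = c * t / 2
t = 81 us = 8.1000e-05 s
depth = 1650 * 8.1000e-05 / 2
depth = 0.066825 m = 6.6825 cm


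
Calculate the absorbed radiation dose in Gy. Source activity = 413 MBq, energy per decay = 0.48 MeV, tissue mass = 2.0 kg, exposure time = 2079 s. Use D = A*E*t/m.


A = 413 MBq = 4.1300e+08 Bq
E = 0.48 MeV = 7.6896e-14 J
D = A*E*t/m = 4.1300e+08*7.6896e-14*2079/2.0
D = 0.03301 Gy


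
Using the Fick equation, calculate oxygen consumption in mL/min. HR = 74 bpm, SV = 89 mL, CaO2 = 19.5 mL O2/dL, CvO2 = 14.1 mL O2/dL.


CO = HR*SV = 74*89/1000 = 6.586 L/min
a-v O2 diff = 19.5 - 14.1 = 5.4 mL/dL
VO2 = CO * (CaO2-CvO2) * 10 dL/L
VO2 = 6.586 * 5.4 * 10
VO2 = 355.6 mL/min


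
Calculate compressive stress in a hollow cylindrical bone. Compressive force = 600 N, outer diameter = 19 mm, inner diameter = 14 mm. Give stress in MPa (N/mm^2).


A = pi*(r_o^2 - r_i^2)
r_o = 9.5 mm, r_i = 7 mm
A = 129.591 mm^2
sigma = F/A = 600 / 129.591
sigma = 4.63 MPa


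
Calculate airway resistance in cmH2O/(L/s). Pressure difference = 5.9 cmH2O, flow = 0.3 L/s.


R = dP / flow
R = 5.9 / 0.3
R = 19.67 cmH2O/(L/s)


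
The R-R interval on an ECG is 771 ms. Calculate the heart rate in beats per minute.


HR = 60 / RR_interval(s)
RR = 771 ms = 0.771 s
HR = 60 / 0.771 = 77.82 bpm


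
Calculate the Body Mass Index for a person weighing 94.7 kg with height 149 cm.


BMI = weight / height^2
height = 149 cm = 1.49 m
BMI = 94.7 / 1.49^2
BMI = 42.66 kg/m^2


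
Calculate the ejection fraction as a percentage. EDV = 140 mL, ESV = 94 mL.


SV = EDV - ESV = 140 - 94 = 46 mL
EF = SV/EDV * 100 = 46/140 * 100
EF = 32.86%


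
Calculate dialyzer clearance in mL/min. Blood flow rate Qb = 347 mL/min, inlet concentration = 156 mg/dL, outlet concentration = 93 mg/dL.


K = Qb * (Cb_in - Cb_out) / Cb_in
K = 347 * (156 - 93) / 156
K = 140.1 mL/min


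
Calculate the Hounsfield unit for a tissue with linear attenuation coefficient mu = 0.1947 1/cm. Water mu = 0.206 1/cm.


HU = ((mu_tissue - mu_water) / mu_water) * 1000
HU = ((0.1947 - 0.206) / 0.206) * 1000
HU = -54.85


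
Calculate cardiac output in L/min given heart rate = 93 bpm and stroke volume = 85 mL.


CO = HR * SV
CO = 93 * 85 / 1000
CO = 7.905 L/min


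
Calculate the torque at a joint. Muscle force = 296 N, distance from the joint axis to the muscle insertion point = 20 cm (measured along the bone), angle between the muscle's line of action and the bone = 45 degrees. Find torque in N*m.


Torque = F * d * sin(theta)   (moment arm = d*sin(theta))
d = 20 cm = 0.2 m
Torque = 296 * 0.2 * sin(45)
Torque = 41.86 N*m


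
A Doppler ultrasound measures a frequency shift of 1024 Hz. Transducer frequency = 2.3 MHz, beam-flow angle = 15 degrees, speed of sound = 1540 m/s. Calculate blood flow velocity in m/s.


v = fd * c / (2 * f0 * cos(theta))
v = 1024 * 1540 / (2 * 2.3000e+06 * cos(15))
v = 0.3549 m/s


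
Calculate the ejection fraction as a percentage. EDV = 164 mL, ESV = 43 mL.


SV = EDV - ESV = 164 - 43 = 121 mL
EF = SV/EDV * 100 = 121/164 * 100
EF = 73.78%


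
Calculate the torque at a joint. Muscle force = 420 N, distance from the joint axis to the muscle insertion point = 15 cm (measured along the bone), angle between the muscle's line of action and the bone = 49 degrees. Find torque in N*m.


Torque = F * d * sin(theta)   (moment arm = d*sin(theta))
d = 15 cm = 0.15 m
Torque = 420 * 0.15 * sin(49)
Torque = 47.55 N*m


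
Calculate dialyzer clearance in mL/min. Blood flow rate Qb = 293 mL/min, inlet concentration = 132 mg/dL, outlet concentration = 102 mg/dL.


K = Qb * (Cb_in - Cb_out) / Cb_in
K = 293 * (132 - 102) / 132
K = 66.59 mL/min


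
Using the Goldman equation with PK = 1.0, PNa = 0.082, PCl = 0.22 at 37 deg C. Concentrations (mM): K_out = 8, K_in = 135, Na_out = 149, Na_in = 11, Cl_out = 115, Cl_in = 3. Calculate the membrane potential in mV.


Vm = (RT/F)*ln((PK*Ko + PNa*Nao + PCl*Cli)/(PK*Ki + PNa*Nai + PCl*Clo))
Numer = 20.878, Denom = 161.202
Vm = -54.63 mV


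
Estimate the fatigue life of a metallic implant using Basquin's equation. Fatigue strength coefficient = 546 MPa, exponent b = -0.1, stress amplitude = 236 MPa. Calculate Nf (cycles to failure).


sigma_a = sigma_f' * (2Nf)^b
2Nf = (sigma_a/sigma_f')^(1/b)
2Nf = (236/546)^(1/-0.1)
2Nf = 4393.4572
Nf = 2197


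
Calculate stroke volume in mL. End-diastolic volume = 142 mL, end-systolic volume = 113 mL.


SV = EDV - ESV
SV = 142 - 113
SV = 29 mL


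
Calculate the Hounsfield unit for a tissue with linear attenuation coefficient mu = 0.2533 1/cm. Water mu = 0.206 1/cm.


HU = ((mu_tissue - mu_water) / mu_water) * 1000
HU = ((0.2533 - 0.206) / 0.206) * 1000
HU = 229.6


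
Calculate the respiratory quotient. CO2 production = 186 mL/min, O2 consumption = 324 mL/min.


RQ = VCO2 / VO2
RQ = 186 / 324
RQ = 0.5741


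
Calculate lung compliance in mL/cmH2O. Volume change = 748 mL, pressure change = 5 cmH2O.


C = dV / dP
C = 748 / 5
C = 149.6 mL/cmH2O


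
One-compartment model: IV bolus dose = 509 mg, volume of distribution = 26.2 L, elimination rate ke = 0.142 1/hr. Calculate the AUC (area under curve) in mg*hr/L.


C0 = Dose/Vd = 509/26.2 = 19.4275 mg/L
AUC = C0/ke = 19.4275/0.142
AUC = 136.8 mg*hr/L


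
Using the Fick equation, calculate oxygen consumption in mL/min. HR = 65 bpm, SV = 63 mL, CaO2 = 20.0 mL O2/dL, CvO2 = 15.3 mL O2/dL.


CO = HR*SV = 65*63/1000 = 4.095 L/min
a-v O2 diff = 20.0 - 15.3 = 4.7 mL/dL
VO2 = CO * (CaO2-CvO2) * 10 dL/L
VO2 = 4.095 * 4.7 * 10
VO2 = 192.5 mL/min


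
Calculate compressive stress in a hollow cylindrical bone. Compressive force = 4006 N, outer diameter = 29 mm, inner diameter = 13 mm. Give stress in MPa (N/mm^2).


A = pi*(r_o^2 - r_i^2)
r_o = 14.5 mm, r_i = 6.5 mm
A = 527.788 mm^2
sigma = F/A = 4006 / 527.788
sigma = 7.59 MPa


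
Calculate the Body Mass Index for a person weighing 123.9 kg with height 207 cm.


BMI = weight / height^2
height = 207 cm = 2.07 m
BMI = 123.9 / 2.07^2
BMI = 28.92 kg/m^2


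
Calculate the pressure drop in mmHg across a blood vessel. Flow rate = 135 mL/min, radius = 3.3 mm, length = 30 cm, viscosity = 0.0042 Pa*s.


dP = 8*mu*L*Q / (pi*r^4)
Q = 135 mL/min = 2.25e-06 m^3/s
dP = 60.8748 Pa = 60.8748 / 133.322 mmHg = 0.4566 mmHg


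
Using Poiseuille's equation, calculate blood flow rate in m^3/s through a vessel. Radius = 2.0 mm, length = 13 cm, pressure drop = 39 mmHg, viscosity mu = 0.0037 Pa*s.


Q = pi*r^4*dP / (8*mu*L)
r = 0.002 m, L = 0.13 m
dP = 39 mmHg = 5199.558 Pa
Q = 6.7921e-05 m^3/s


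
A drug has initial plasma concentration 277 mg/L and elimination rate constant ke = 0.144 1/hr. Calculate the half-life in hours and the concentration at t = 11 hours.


t_half = ln(2) / ke = 0.693147 / 0.144 = 4.814 hr
C(t) = C0 * exp(-ke*t) = 277 * exp(-0.144*11)
C(11) = 56.83 mg/L


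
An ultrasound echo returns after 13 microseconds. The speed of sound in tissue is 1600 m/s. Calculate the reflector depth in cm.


depth = c * t / 2
t = 13 us = 1.3000e-05 s
depth = 1600 * 1.3000e-05 / 2
depth = 0.0104 m = 1.04 cm


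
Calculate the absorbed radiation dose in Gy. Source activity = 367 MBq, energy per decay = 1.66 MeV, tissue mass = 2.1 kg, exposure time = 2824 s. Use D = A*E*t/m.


A = 367 MBq = 3.6700e+08 Bq
E = 1.66 MeV = 2.65932e-13 J
D = A*E*t/m = 3.6700e+08*2.65932e-13*2824/2.1
D = 0.1312 Gy


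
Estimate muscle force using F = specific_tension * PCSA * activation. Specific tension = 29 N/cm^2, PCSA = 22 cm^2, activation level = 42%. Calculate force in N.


F = sigma * PCSA * activation
F = 29 * 22 * 0.42
F = 268 N


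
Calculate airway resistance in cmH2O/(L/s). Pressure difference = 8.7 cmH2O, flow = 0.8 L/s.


R = dP / flow
R = 8.7 / 0.8
R = 10.87 cmH2O/(L/s)


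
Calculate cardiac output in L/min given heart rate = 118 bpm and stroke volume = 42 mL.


CO = HR * SV
CO = 118 * 42 / 1000
CO = 4.956 L/min


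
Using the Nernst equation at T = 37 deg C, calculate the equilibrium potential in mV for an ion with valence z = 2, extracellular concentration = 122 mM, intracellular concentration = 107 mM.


E = (RT/(zF)) * ln(C_out/C_in)
T = 37 + 273.15 = 310.15 K
E = (8.314 * 310.15 / (2 * 96485)) * ln(122/107)
E = 1.753 mV


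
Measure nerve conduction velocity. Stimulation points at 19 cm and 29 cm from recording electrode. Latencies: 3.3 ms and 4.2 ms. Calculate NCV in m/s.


Distance = (29 - 19) / 100 = 0.1 m
dt = (4.2 - 3.3) / 1000 = 9.0000e-04 s
NCV = dist / dt = 111.1 m/s


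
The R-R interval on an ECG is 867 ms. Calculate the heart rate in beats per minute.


HR = 60 / RR_interval(s)
RR = 867 ms = 0.867 s
HR = 60 / 0.867 = 69.2 bpm


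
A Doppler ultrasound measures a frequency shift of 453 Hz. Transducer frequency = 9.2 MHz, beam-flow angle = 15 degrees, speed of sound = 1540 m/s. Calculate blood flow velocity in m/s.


v = fd * c / (2 * f0 * cos(theta))
v = 453 * 1540 / (2 * 9.2000e+06 * cos(15))
v = 0.03925 m/s


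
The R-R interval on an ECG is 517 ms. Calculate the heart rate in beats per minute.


HR = 60 / RR_interval(s)
RR = 517 ms = 0.517 s
HR = 60 / 0.517 = 116.1 bpm


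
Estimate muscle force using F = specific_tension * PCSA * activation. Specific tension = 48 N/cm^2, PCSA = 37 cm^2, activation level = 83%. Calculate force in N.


F = sigma * PCSA * activation
F = 48 * 37 * 0.83
F = 1474 N


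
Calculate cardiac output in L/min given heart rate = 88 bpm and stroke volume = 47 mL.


CO = HR * SV
CO = 88 * 47 / 1000
CO = 4.136 L/min


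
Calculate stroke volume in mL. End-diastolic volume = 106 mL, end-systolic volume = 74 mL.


SV = EDV - ESV
SV = 106 - 74
SV = 32 mL


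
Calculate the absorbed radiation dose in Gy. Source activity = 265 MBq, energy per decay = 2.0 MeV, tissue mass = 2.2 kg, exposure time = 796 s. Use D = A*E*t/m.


A = 265 MBq = 2.6500e+08 Bq
E = 2.0 MeV = 3.204e-13 J
D = A*E*t/m = 2.6500e+08*3.204e-13*796/2.2
D = 0.03072 Gy


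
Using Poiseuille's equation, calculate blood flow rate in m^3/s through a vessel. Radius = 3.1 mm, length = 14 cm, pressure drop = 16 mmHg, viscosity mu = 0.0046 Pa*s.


Q = pi*r^4*dP / (8*mu*L)
r = 0.0031 m, L = 0.14 m
dP = 16 mmHg = 2133.152 Pa
Q = 1.2013e-04 m^3/s


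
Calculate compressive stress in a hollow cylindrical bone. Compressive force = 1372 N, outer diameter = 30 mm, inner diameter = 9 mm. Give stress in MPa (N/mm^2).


A = pi*(r_o^2 - r_i^2)
r_o = 15 mm, r_i = 4.5 mm
A = 643.241 mm^2
sigma = F/A = 1372 / 643.241
sigma = 2.133 MPa


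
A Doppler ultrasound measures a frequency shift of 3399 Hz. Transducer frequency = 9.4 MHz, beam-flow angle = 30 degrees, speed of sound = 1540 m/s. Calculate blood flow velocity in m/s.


v = fd * c / (2 * f0 * cos(theta))
v = 3399 * 1540 / (2 * 9.4000e+06 * cos(30))
v = 0.3215 m/s


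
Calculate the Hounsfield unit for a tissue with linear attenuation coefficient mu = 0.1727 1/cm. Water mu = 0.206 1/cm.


HU = ((mu_tissue - mu_water) / mu_water) * 1000
HU = ((0.1727 - 0.206) / 0.206) * 1000
HU = -161.7


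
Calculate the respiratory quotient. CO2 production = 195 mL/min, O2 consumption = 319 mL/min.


RQ = VCO2 / VO2
RQ = 195 / 319
RQ = 0.6113


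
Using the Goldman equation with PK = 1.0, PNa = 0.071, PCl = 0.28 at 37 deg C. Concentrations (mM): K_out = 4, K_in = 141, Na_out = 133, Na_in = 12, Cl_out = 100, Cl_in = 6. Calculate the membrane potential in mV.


Vm = (RT/F)*ln((PK*Ko + PNa*Nao + PCl*Cli)/(PK*Ki + PNa*Nai + PCl*Clo))
Numer = 15.123, Denom = 169.852
Vm = -64.64 mV


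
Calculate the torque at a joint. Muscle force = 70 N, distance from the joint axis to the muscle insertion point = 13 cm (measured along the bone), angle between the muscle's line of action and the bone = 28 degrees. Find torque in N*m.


Torque = F * d * sin(theta)   (moment arm = d*sin(theta))
d = 13 cm = 0.13 m
Torque = 70 * 0.13 * sin(28)
Torque = 4.272 N*m


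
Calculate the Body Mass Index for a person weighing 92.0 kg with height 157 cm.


BMI = weight / height^2
height = 157 cm = 1.57 m
BMI = 92.0 / 1.57^2
BMI = 37.32 kg/m^2


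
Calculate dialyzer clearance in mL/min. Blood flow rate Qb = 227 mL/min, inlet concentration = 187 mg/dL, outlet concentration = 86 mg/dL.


K = Qb * (Cb_in - Cb_out) / Cb_in
K = 227 * (187 - 86) / 187
K = 122.6 mL/min


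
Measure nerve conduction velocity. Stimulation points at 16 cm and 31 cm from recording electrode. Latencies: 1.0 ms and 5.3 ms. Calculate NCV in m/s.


Distance = (31 - 16) / 100 = 0.15 m
dt = (5.3 - 1.0) / 1000 = 0.0043 s
NCV = dist / dt = 34.88 m/s


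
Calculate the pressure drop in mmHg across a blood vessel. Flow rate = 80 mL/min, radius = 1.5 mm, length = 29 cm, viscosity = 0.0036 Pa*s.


dP = 8*mu*L*Q / (pi*r^4)
Q = 80 mL/min = 1.33333e-06 m^3/s
dP = 700.186 Pa = 700.186 / 133.322 mmHg = 5.252 mmHg


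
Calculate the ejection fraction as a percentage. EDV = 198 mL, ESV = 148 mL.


SV = EDV - ESV = 198 - 148 = 50 mL
EF = SV/EDV * 100 = 50/198 * 100
EF = 25.25%


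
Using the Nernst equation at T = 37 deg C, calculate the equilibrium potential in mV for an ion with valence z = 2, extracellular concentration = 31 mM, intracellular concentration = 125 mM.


E = (RT/(zF)) * ln(C_out/C_in)
T = 37 + 273.15 = 310.15 K
E = (8.314 * 310.15 / (2 * 96485)) * ln(31/125)
E = -18.63 mV


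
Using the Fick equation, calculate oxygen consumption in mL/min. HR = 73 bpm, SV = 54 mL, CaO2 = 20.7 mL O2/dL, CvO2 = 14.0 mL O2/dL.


CO = HR*SV = 73*54/1000 = 3.942 L/min
a-v O2 diff = 20.7 - 14.0 = 6.7 mL/dL
VO2 = CO * (CaO2-CvO2) * 10 dL/L
VO2 = 3.942 * 6.7 * 10
VO2 = 264.1 mL/min


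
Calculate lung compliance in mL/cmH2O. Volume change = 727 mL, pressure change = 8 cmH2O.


C = dV / dP
C = 727 / 8
C = 90.88 mL/cmH2O


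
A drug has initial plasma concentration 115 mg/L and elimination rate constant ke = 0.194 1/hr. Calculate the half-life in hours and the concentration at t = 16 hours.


t_half = ln(2) / ke = 0.693147 / 0.194 = 3.573 hr
C(t) = C0 * exp(-ke*t) = 115 * exp(-0.194*16)
C(16) = 5.16 mg/L


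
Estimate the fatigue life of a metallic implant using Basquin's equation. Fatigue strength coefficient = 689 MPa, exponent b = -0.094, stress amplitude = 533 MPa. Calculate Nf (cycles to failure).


sigma_a = sigma_f' * (2Nf)^b
2Nf = (sigma_a/sigma_f')^(1/b)
2Nf = (533/689)^(1/-0.094)
2Nf = 15.349182
Nf = 7.675


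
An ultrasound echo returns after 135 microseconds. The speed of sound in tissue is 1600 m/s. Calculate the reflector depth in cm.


depth = c * t / 2
t = 135 us = 1.3500e-04 s
depth = 1600 * 1.3500e-04 / 2
depth = 0.108 m = 10.8 cm


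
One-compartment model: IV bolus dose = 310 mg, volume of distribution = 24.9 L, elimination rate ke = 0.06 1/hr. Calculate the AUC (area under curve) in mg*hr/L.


C0 = Dose/Vd = 310/24.9 = 12.4498 mg/L
AUC = C0/ke = 12.4498/0.06
AUC = 207.5 mg*hr/L


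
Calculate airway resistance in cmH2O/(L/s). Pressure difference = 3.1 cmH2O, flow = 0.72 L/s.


R = dP / flow
R = 3.1 / 0.72
R = 4.306 cmH2O/(L/s)


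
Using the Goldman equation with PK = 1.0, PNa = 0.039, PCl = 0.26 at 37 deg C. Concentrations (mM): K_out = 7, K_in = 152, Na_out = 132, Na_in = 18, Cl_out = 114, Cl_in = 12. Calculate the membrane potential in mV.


Vm = (RT/F)*ln((PK*Ko + PNa*Nao + PCl*Cli)/(PK*Ki + PNa*Nai + PCl*Clo))
Numer = 15.268, Denom = 182.342
Vm = -66.28 mV


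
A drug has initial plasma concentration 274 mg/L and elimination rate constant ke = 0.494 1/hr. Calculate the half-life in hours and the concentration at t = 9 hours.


t_half = ln(2) / ke = 0.693147 / 0.494 = 1.403 hr
C(t) = C0 * exp(-ke*t) = 274 * exp(-0.494*9)
C(9) = 3.213 mg/L


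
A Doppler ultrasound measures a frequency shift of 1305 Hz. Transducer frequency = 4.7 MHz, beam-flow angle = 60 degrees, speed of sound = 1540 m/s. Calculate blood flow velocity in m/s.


v = fd * c / (2 * f0 * cos(theta))
v = 1305 * 1540 / (2 * 4.7000e+06 * cos(60))
v = 0.4276 m/s


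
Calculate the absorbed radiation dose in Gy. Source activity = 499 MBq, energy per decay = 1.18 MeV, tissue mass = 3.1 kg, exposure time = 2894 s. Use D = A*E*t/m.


A = 499 MBq = 4.9900e+08 Bq
E = 1.18 MeV = 1.89036e-13 J
D = A*E*t/m = 4.9900e+08*1.89036e-13*2894/3.1
D = 0.08806 Gy


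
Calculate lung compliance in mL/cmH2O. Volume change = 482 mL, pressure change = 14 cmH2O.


C = dV / dP
C = 482 / 14
C = 34.43 mL/cmH2O


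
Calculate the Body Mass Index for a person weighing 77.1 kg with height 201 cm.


BMI = weight / height^2
height = 201 cm = 2.01 m
BMI = 77.1 / 2.01^2
BMI = 19.08 kg/m^2


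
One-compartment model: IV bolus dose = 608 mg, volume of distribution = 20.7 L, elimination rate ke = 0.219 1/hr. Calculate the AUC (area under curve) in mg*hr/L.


C0 = Dose/Vd = 608/20.7 = 29.372 mg/L
AUC = C0/ke = 29.372/0.219
AUC = 134.1 mg*hr/L


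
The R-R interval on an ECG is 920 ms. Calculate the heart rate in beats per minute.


HR = 60 / RR_interval(s)
RR = 920 ms = 0.92 s
HR = 60 / 0.92 = 65.22 bpm


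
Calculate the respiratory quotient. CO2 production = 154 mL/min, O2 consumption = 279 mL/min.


RQ = VCO2 / VO2
RQ = 154 / 279
RQ = 0.552


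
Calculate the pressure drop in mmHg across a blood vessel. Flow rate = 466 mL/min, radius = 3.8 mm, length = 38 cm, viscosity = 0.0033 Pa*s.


dP = 8*mu*L*Q / (pi*r^4)
Q = 466 mL/min = 7.76667e-06 m^3/s
dP = 118.943 Pa = 118.943 / 133.322 mmHg = 0.8921 mmHg


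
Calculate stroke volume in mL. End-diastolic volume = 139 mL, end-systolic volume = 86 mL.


SV = EDV - ESV
SV = 139 - 86
SV = 53 mL


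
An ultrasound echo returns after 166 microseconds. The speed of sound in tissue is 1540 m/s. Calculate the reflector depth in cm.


depth = c * t / 2
t = 166 us = 1.6600e-04 s
depth = 1540 * 1.6600e-04 / 2
depth = 0.12782 m = 12.782 cm


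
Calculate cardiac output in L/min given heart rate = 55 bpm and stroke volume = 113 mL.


CO = HR * SV
CO = 55 * 113 / 1000
CO = 6.215 L/min


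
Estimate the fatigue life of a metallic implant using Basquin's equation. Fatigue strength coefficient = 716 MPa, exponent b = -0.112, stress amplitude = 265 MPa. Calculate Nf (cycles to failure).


sigma_a = sigma_f' * (2Nf)^b
2Nf = (sigma_a/sigma_f')^(1/b)
2Nf = (265/716)^(1/-0.112)
2Nf = 7147.7766
Nf = 3574
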